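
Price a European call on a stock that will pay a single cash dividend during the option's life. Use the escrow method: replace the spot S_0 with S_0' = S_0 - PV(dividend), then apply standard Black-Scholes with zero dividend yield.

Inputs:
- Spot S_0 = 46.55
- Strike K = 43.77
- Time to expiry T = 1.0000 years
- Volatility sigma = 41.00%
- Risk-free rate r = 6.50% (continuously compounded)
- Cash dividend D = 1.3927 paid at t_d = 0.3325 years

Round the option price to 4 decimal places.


Answer: Price = 9.2782

Derivation:
PV(D) = D * exp(-r * t_d) = 1.3927 * 0.97861938 = 1.36292321
S_0' = S_0 - PV(D) = 46.5500 - 1.36292321 = 45.18707679
d1 = (ln(S_0'/K) + (r + sigma^2/2)*T) / (sigma*sqrt(T)) = 0.44124996
d2 = d1 - sigma*sqrt(T) = 0.03124996
exp(-rT) = 0.93706746
N(d1) = 0.67048398; N(d2) = 0.51246490
C = S_0' * N(d1) - K * exp(-rT) * N(d2) = 45.18707679 * 0.67048398 - 43.7700 * 0.93706746 * 0.51246490 = 9.2782


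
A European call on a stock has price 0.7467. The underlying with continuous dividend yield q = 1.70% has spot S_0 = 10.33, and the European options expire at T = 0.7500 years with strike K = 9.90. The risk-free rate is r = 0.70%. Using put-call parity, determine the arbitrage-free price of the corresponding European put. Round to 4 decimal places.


Put-call parity: C - P = S_0 * exp(-qT) - K * exp(-rT).
S_0 * exp(-qT) = 10.3300 * 0.98733094 = 10.19912858
K * exp(-rT) = 9.9000 * 0.99476376 = 9.84816120
P = C - S*exp(-qT) + K*exp(-rT)
P = 0.7467 - 10.19912858 + 9.84816120 = 0.3957

Answer: Put price = 0.3957


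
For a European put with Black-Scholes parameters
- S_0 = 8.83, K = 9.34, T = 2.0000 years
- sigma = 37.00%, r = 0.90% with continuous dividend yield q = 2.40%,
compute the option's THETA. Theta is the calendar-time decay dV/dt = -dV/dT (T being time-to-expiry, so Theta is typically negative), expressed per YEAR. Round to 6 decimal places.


d1 = 0.0969859298; d2 = -0.4262730883
phi(d1) = 0.3970704062; exp(-qT) = 0.9531337871; exp(-rT) = 0.9821610324
Theta = -S*exp(-qT)*phi(d1)*sigma/(2*sqrt(T)) + r*K*exp(-rT)*N(-d2) - q*S*exp(-qT)*N(-d1)
N(-d1) = 0.4613687841; N(-d2) = 0.6650455673; sqrt(T) = 1.4142135624
Term 1 = -8.8300 * 0.9531337871 * 0.3970704062 * 0.3700 / (2 * 1.4142135624) = -0.4371583913
Term 2 = 0.0090 * 9.3400 * 0.9821610324 * 0.6650455673 = 0.0549064656
Term 3 = -0.0240 * 8.8300 * 0.9531337871 * 0.4613687841 = -0.0931910097
Theta = -0.4371583913 + (0.0549064656) + (-0.0931910097) = -0.475443

Answer: Theta = -0.475443


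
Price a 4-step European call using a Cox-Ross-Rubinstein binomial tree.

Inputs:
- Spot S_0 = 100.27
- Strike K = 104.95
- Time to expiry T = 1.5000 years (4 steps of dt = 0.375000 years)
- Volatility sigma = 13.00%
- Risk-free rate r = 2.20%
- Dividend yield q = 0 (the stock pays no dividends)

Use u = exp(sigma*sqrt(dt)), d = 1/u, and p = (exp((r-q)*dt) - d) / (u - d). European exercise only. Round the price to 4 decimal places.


Answer: Price = V(0,0) = 5.9971

Derivation:
dt = T/N = 0.375000
u = exp(sigma*sqrt(dt)) = 1.082863; d = 1/u = 0.923478
p = (exp((r-q)*dt) - d) / (u - d) = 0.532084
Discount per step: exp(-r*dt) = 0.991784
Stock lattice S(k, i) with i counting down-moves:
  k=0: S(0,0) = 100.2700
  k=1: S(1,0) = 108.5787; S(1,1) = 92.5971
  k=2: S(2,0) = 117.5758; S(2,1) = 100.2700; S(2,2) = 85.5114
  k=3: S(3,0) = 127.3185; S(3,1) = 108.5787; S(3,2) = 92.5971; S(3,3) = 78.9679
  k=4: S(4,0) = 137.8685; S(4,1) = 117.5758; S(4,2) = 100.2700; S(4,3) = 85.5114; S(4,4) = 72.9251
Terminal payoffs V(N, i) = max(S_T - K, 0):
  V(4,0) = 32.918484; V(4,1) = 12.625818; V(4,2) = 0.000000; V(4,3) = 0.000000; V(4,4) = 0.000000
Backward induction: V(k, i) = exp(-r*dt) * [p * V(k+1, i) + (1-p) * V(k+1, i+1)].
  V(3,0) = exp(-r*dt) * [p*32.918484 + (1-p)*12.625818] = 23.230773
  V(3,1) = exp(-r*dt) * [p*12.625818 + (1-p)*0.000000] = 6.662799
  V(3,2) = exp(-r*dt) * [p*0.000000 + (1-p)*0.000000] = 0.000000
  V(3,3) = exp(-r*dt) * [p*0.000000 + (1-p)*0.000000] = 0.000000
  V(2,0) = exp(-r*dt) * [p*23.230773 + (1-p)*6.662799] = 15.351181
  V(2,1) = exp(-r*dt) * [p*6.662799 + (1-p)*0.000000] = 3.516041
  V(2,2) = exp(-r*dt) * [p*0.000000 + (1-p)*0.000000] = 0.000000
  V(1,0) = exp(-r*dt) * [p*15.351181 + (1-p)*3.516041] = 9.732702
  V(1,1) = exp(-r*dt) * [p*3.516041 + (1-p)*0.000000] = 1.855458
  V(0,0) = exp(-r*dt) * [p*9.732702 + (1-p)*1.855458] = 5.997132


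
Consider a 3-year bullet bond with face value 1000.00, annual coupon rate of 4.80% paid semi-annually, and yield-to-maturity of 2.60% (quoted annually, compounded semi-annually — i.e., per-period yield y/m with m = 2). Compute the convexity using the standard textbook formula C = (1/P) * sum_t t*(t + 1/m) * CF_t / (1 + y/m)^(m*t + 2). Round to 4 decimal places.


Answer: Convexity = 9.4866

Derivation:
Coupon per period c = face * coupon_rate / m = 24.000000
Periods per year m = 2; per-period yield y/m = 0.013000
Number of cashflows N = 6
Cashflows (t years, CF_t, discount factor 1/(1+y/m)^(m*t), PV):
  t = 0.5000: CF_t = 24.000000, DF = 0.987167, PV = 23.692004
  t = 1.0000: CF_t = 24.000000, DF = 0.974498, PV = 23.387960
  t = 1.5000: CF_t = 24.000000, DF = 0.961992, PV = 23.087819
  t = 2.0000: CF_t = 24.000000, DF = 0.949647, PV = 22.791529
  t = 2.5000: CF_t = 24.000000, DF = 0.937460, PV = 22.499041
  t = 3.0000: CF_t = 1024.000000, DF = 0.925429, PV = 947.639783
Price P = sum_t PV_t = 1063.098136
Convexity numerator sum_t t*(t + 1/m) * CF_t / (1+y/m)^(m*t + 2):
  t = 0.5000: term = 11.543909
  t = 1.0000: term = 34.187293
  t = 1.5000: term = 67.497124
  t = 2.0000: term = 111.051537
  t = 2.5000: term = 164.439591
  t = 3.0000: term = 9696.470775
Convexity = (1/P) * sum = 10085.190230 / 1063.098136 = 9.486603


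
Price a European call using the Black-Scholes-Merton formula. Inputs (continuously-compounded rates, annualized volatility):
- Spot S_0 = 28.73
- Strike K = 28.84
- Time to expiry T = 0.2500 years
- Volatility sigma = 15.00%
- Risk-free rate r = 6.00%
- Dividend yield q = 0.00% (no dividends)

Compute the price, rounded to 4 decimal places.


Answer: Price = 1.0238

Derivation:
d1 = (ln(S/K) + (r - q + 0.5*sigma^2) * T) / (sigma * sqrt(T)) = 0.18654747
d2 = d1 - sigma * sqrt(T) = 0.11154747
exp(-rT) = 0.98511194; exp(-qT) = 1.00000000
C = S_0 * exp(-qT) * N(d1) - K * exp(-rT) * N(d2)
N(d1) = 0.57399227; N(d2) = 0.54440889
C = 28.7300 * 1.00000000 * 0.57399227 - 28.8400 * 0.98511194 * 0.54440889 = 1.0238


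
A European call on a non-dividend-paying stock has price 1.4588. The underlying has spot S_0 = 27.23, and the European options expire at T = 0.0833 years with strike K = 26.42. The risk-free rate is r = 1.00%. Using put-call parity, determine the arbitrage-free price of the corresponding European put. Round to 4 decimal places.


Put-call parity: C - P = S_0 * exp(-qT) - K * exp(-rT).
S_0 * exp(-qT) = 27.2300 * 1.00000000 = 27.23000000
K * exp(-rT) = 26.4200 * 0.99916735 = 26.39800130
P = C - S*exp(-qT) + K*exp(-rT)
P = 1.4588 - 27.23000000 + 26.39800130 = 0.6268

Answer: Put price = 0.6268


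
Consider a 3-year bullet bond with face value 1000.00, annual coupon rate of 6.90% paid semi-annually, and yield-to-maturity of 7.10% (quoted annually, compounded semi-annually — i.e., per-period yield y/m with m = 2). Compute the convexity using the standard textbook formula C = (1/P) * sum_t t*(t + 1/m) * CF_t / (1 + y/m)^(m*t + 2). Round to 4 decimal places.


Answer: Convexity = 8.7538

Derivation:
Coupon per period c = face * coupon_rate / m = 34.500000
Periods per year m = 2; per-period yield y/m = 0.035500
Number of cashflows N = 6
Cashflows (t years, CF_t, discount factor 1/(1+y/m)^(m*t), PV):
  t = 0.5000: CF_t = 34.500000, DF = 0.965717, PV = 33.317238
  t = 1.0000: CF_t = 34.500000, DF = 0.932609, PV = 32.175025
  t = 1.5000: CF_t = 34.500000, DF = 0.900637, PV = 31.071970
  t = 2.0000: CF_t = 34.500000, DF = 0.869760, PV = 30.006731
  t = 2.5000: CF_t = 34.500000, DF = 0.839942, PV = 28.978011
  t = 3.0000: CF_t = 1034.500000, DF = 0.811147, PV = 839.131213
Price P = sum_t PV_t = 994.680187
Convexity numerator sum_t t*(t + 1/m) * CF_t / (1+y/m)^(m*t + 2):
  t = 0.5000: term = 15.535985
  t = 1.0000: term = 45.010096
  t = 1.5000: term = 86.934034
  t = 2.0000: term = 139.922798
  t = 2.5000: term = 202.688746
  t = 3.0000: term = 8217.107492
Convexity = (1/P) * sum = 8707.199151 / 994.680187 = 8.753768


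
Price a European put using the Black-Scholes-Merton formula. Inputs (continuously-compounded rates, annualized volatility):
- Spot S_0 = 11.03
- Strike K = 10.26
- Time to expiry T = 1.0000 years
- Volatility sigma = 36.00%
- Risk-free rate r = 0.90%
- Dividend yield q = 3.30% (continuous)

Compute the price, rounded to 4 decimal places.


d1 = (ln(S/K) + (r - q + 0.5*sigma^2) * T) / (sigma * sqrt(T)) = 0.31434998
d2 = d1 - sigma * sqrt(T) = -0.04565002
exp(-rT) = 0.99104038; exp(-qT) = 0.96753856
P = K * exp(-rT) * N(-d2) - S_0 * exp(-qT) * N(-d1)
N(-d1) = 0.37662762; N(-d2) = 0.51820540
P = 10.2600 * 0.99104038 * 0.51820540 - 11.0300 * 0.96753856 * 0.37662762 = 1.2498

Answer: Price = 1.2498


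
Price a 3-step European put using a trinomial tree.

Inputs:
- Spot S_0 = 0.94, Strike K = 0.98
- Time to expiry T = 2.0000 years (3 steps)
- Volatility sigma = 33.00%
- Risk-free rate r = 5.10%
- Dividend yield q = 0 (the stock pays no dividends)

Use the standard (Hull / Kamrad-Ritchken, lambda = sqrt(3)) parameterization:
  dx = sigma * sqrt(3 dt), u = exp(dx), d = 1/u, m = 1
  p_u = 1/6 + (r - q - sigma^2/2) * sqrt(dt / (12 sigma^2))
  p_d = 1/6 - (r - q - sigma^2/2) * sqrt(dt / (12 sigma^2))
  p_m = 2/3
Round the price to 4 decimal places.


Answer: Price = V(0,0) = 0.1340

Derivation:
dt = T/N = 0.666667; dx = sigma*sqrt(3*dt) = 0.466690
u = exp(dx) = 1.594708; d = 1/u = 0.627074
p_u = 0.164203, p_m = 0.666667, p_d = 0.169131
Discount per step: exp(-r*dt) = 0.966572
Stock lattice S(k, j) with j the centered position index:
  k=0: S(0,+0) = 0.9400
  k=1: S(1,-1) = 0.5894; S(1,+0) = 0.9400; S(1,+1) = 1.4990
  k=2: S(2,-2) = 0.3696; S(2,-1) = 0.5894; S(2,+0) = 0.9400; S(2,+1) = 1.4990; S(2,+2) = 2.3905
  k=3: S(3,-3) = 0.2318; S(3,-2) = 0.3696; S(3,-1) = 0.5894; S(3,+0) = 0.9400; S(3,+1) = 1.4990; S(3,+2) = 2.3905; S(3,+3) = 3.8122
Terminal payoffs V(N, j) = max(K - S_T, 0):
  V(3,-3) = 0.748215; V(3,-2) = 0.610371; V(3,-1) = 0.390550; V(3,+0) = 0.040000; V(3,+1) = 0.000000; V(3,+2) = 0.000000; V(3,+3) = 0.000000
Backward induction: V(k, j) = exp(-r*dt) * [p_u * V(k+1, j+1) + p_m * V(k+1, j) + p_d * V(k+1, j-1)]
  V(2,-2) = exp(-r*dt) * [p_u*0.390550 + p_m*0.610371 + p_d*0.748215] = 0.577613
  V(2,-1) = exp(-r*dt) * [p_u*0.040000 + p_m*0.390550 + p_d*0.610371] = 0.357793
  V(2,+0) = exp(-r*dt) * [p_u*0.000000 + p_m*0.040000 + p_d*0.390550] = 0.089621
  V(2,+1) = exp(-r*dt) * [p_u*0.000000 + p_m*0.000000 + p_d*0.040000] = 0.006539
  V(2,+2) = exp(-r*dt) * [p_u*0.000000 + p_m*0.000000 + p_d*0.000000] = 0.000000
  V(1,-1) = exp(-r*dt) * [p_u*0.089621 + p_m*0.357793 + p_d*0.577613] = 0.339206
  V(1,+0) = exp(-r*dt) * [p_u*0.006539 + p_m*0.089621 + p_d*0.357793] = 0.117279
  V(1,+1) = exp(-r*dt) * [p_u*0.000000 + p_m*0.006539 + p_d*0.089621] = 0.018865
  V(0,+0) = exp(-r*dt) * [p_u*0.018865 + p_m*0.117279 + p_d*0.339206] = 0.134019


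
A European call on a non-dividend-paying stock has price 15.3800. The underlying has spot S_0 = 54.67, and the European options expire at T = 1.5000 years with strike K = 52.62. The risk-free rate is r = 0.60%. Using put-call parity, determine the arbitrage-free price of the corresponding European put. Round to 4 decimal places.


Answer: Put price = 12.8585

Derivation:
Put-call parity: C - P = S_0 * exp(-qT) - K * exp(-rT).
S_0 * exp(-qT) = 54.6700 * 1.00000000 = 54.67000000
K * exp(-rT) = 52.6200 * 0.99104038 = 52.14854473
P = C - S*exp(-qT) + K*exp(-rT)
P = 15.3800 - 54.67000000 + 52.14854473 = 12.8585


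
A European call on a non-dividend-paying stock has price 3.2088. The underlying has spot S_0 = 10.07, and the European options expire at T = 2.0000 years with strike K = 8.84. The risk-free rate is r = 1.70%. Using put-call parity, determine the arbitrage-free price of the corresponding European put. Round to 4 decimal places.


Answer: Put price = 1.6833

Derivation:
Put-call parity: C - P = S_0 * exp(-qT) - K * exp(-rT).
S_0 * exp(-qT) = 10.0700 * 1.00000000 = 10.07000000
K * exp(-rT) = 8.8400 * 0.96657150 = 8.54449210
P = C - S*exp(-qT) + K*exp(-rT)
P = 3.2088 - 10.07000000 + 8.54449210 = 1.6833


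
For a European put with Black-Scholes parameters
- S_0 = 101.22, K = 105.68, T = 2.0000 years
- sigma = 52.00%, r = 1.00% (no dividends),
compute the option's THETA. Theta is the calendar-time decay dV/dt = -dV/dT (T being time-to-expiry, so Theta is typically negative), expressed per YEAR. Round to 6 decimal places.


Answer: Theta = -6.337276

Derivation:
d1 = 0.3362574303; d2 = -0.3991336221
phi(d1) = 0.3770139600; exp(-qT) = 1.0000000000; exp(-rT) = 0.9801986733
Theta = -S*exp(-qT)*phi(d1)*sigma/(2*sqrt(T)) + r*K*exp(-rT)*N(-d2) - q*S*exp(-qT)*N(-d1)
N(-d1) = 0.3683383742; N(-d2) = 0.6551026253; sqrt(T) = 1.4142135624
Term 1 = -101.2200 * 1.0000000000 * 0.3770139600 * 0.5200 / (2 * 1.4142135624) = -7.0158793918
Term 2 = 0.0100 * 105.6800 * 0.9801986733 * 0.6551026253 = 0.6786037493
Term 3 = 0 (no dividend yield, q = 0)
Theta = -7.0158793918 + (0.6786037493) + (0.0000000000) = -6.337276


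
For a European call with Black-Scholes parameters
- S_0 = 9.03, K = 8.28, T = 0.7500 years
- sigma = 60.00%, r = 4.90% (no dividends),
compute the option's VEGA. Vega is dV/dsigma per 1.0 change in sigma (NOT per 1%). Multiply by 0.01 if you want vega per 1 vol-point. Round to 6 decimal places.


Answer: Vega = 2.756789

Derivation:
d1 = 0.4974053454; d2 = -0.0222098969
phi(d1) = 0.3525211805; exp(-qT) = 1.0000000000; exp(-rT) = 0.9639170845
Vega = S * exp(-qT) * phi(d1) * sqrt(T) = 9.0300 * 1.0000000000 * 0.3525211805 * 0.8660254038 = 2.756789


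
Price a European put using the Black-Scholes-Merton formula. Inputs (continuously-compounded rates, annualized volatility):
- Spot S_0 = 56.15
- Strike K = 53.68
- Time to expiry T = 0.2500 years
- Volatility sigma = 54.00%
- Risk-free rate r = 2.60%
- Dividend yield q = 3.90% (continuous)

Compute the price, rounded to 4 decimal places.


d1 = (ln(S/K) + (r - q + 0.5*sigma^2) * T) / (sigma * sqrt(T)) = 0.28957848
d2 = d1 - sigma * sqrt(T) = 0.01957848
exp(-rT) = 0.99352108; exp(-qT) = 0.99029738
P = K * exp(-rT) * N(-d2) - S_0 * exp(-qT) * N(-d1)
N(-d1) = 0.38606937; N(-d2) = 0.49218982
P = 53.6800 * 0.99352108 * 0.49218982 - 56.1500 * 0.99029738 * 0.38606937 = 4.7821

Answer: Price = 4.7821


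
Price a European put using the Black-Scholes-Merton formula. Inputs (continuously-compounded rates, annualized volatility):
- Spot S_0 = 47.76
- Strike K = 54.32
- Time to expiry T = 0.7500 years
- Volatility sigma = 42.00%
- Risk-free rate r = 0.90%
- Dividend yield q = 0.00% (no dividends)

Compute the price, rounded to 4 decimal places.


d1 = (ln(S/K) + (r - q + 0.5*sigma^2) * T) / (sigma * sqrt(T)) = -0.15342125
d2 = d1 - sigma * sqrt(T) = -0.51715192
exp(-rT) = 0.99327273; exp(-qT) = 1.00000000
P = K * exp(-rT) * N(-d2) - S_0 * exp(-qT) * N(-d1)
N(-d1) = 0.56096696; N(-d2) = 0.69747494
P = 54.3200 * 0.99327273 * 0.69747494 - 47.7600 * 1.00000000 * 0.56096696 = 10.8402

Answer: Price = 10.8402


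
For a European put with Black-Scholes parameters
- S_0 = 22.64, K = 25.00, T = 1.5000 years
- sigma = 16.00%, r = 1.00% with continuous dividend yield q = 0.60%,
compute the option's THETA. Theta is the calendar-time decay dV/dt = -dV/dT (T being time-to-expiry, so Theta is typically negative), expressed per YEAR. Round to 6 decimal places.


d1 = -0.3774131518; d2 = -0.5733723312
phi(d1) = 0.3715176608; exp(-qT) = 0.9910403788; exp(-rT) = 0.9851119396
Theta = -S*exp(-qT)*phi(d1)*sigma/(2*sqrt(T)) + r*K*exp(-rT)*N(-d2) - q*S*exp(-qT)*N(-d1)
N(-d1) = 0.6470667027; N(-d2) = 0.7168036898; sqrt(T) = 1.2247448714
Term 1 = -22.6400 * 0.9910403788 * 0.3715176608 * 0.1600 / (2 * 1.2247448714) = -0.5444921129
Term 2 = 0.0100 * 25.0000 * 0.9851119396 * 0.7168036898 = 0.1765329683
Term 3 = -0.0060 * 22.6400 * 0.9910403788 * 0.6470667027 = -0.0871100122
Theta = -0.5444921129 + (0.1765329683) + (-0.0871100122) = -0.455069

Answer: Theta = -0.455069


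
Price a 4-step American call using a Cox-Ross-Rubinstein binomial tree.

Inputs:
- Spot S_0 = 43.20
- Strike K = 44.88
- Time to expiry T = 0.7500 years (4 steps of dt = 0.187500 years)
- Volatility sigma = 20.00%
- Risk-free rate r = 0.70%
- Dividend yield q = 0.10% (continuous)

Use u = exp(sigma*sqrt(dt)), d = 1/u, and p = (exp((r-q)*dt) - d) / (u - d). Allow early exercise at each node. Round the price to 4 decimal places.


Answer: Price = V(0,0) = 2.4070

Derivation:
dt = T/N = 0.187500
u = exp(sigma*sqrt(dt)) = 1.090463; d = 1/u = 0.917042
p = (exp((r-q)*dt) - d) / (u - d) = 0.484854
Discount per step: exp(-r*dt) = 0.998688
Stock lattice S(k, i) with i counting down-moves:
  k=0: S(0,0) = 43.2000
  k=1: S(1,0) = 47.1080; S(1,1) = 39.6162
  k=2: S(2,0) = 51.3695; S(2,1) = 43.2000; S(2,2) = 36.3297
  k=3: S(3,0) = 56.0166; S(3,1) = 47.1080; S(3,2) = 39.6162; S(3,3) = 33.3158
  k=4: S(4,0) = 61.0840; S(4,1) = 51.3695; S(4,2) = 43.2000; S(4,3) = 36.3297; S(4,4) = 30.5520
Terminal payoffs V(N, i) = max(S_T - K, 0):
  V(4,0) = 16.204042; V(4,1) = 6.489550; V(4,2) = 0.000000; V(4,3) = 0.000000; V(4,4) = 0.000000
Backward induction: V(k, i) = exp(-r*dt) * [p * V(k+1, i) + (1-p) * V(k+1, i+1)]; then take max(V_cont, immediate exercise) for American.
  V(3,0) = exp(-r*dt) * [p*16.204042 + (1-p)*6.489550] = 11.184967; exercise = 11.136602; V(3,0) = max -> 11.184967
  V(3,1) = exp(-r*dt) * [p*6.489550 + (1-p)*0.000000] = 3.142355; exercise = 2.228009; V(3,1) = max -> 3.142355
  V(3,2) = exp(-r*dt) * [p*0.000000 + (1-p)*0.000000] = 0.000000; exercise = 0.000000; V(3,2) = max -> 0.000000
  V(3,3) = exp(-r*dt) * [p*0.000000 + (1-p)*0.000000] = 0.000000; exercise = 0.000000; V(3,3) = max -> 0.000000
  V(2,0) = exp(-r*dt) * [p*11.184967 + (1-p)*3.142355] = 7.032608; exercise = 6.489550; V(2,0) = max -> 7.032608
  V(2,1) = exp(-r*dt) * [p*3.142355 + (1-p)*0.000000] = 1.521584; exercise = 0.000000; V(2,1) = max -> 1.521584
  V(2,2) = exp(-r*dt) * [p*0.000000 + (1-p)*0.000000] = 0.000000; exercise = 0.000000; V(2,2) = max -> 0.000000
  V(1,0) = exp(-r*dt) * [p*7.032608 + (1-p)*1.521584] = 4.188123; exercise = 2.228009; V(1,0) = max -> 4.188123
  V(1,1) = exp(-r*dt) * [p*1.521584 + (1-p)*0.000000] = 0.736778; exercise = 0.000000; V(1,1) = max -> 0.736778
  V(0,0) = exp(-r*dt) * [p*4.188123 + (1-p)*0.736778] = 2.407014; exercise = 0.000000; V(0,0) = max -> 2.407014


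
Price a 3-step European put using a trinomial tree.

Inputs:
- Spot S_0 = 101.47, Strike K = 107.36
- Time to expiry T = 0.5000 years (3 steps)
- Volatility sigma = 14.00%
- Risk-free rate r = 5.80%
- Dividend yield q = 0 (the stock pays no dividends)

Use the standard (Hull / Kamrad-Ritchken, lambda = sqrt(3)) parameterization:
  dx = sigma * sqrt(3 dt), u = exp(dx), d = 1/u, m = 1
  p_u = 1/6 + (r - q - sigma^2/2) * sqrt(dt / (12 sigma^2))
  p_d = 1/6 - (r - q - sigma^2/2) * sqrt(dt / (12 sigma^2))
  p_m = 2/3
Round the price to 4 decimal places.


Answer: Price = V(0,0) = 5.7728

Derivation:
dt = T/N = 0.166667; dx = sigma*sqrt(3*dt) = 0.098995
u = exp(dx) = 1.104061; d = 1/u = 0.905747
p_u = 0.207241, p_m = 0.666667, p_d = 0.126092
Discount per step: exp(-r*dt) = 0.990380
Stock lattice S(k, j) with j the centered position index:
  k=0: S(0,+0) = 101.4700
  k=1: S(1,-1) = 91.9062; S(1,+0) = 101.4700; S(1,+1) = 112.0290
  k=2: S(2,-2) = 83.2438; S(2,-1) = 91.9062; S(2,+0) = 101.4700; S(2,+1) = 112.0290; S(2,+2) = 123.6869
  k=3: S(3,-3) = 75.3978; S(3,-2) = 83.2438; S(3,-1) = 91.9062; S(3,+0) = 101.4700; S(3,+1) = 112.0290; S(3,+2) = 123.6869; S(3,+3) = 136.5578
Terminal payoffs V(N, j) = max(K - S_T, 0):
  V(3,-3) = 31.962182; V(3,-2) = 24.116230; V(3,-1) = 15.453823; V(3,+0) = 5.890000; V(3,+1) = 0.000000; V(3,+2) = 0.000000; V(3,+3) = 0.000000
Backward induction: V(k, j) = exp(-r*dt) * [p_u * V(k+1, j+1) + p_m * V(k+1, j) + p_d * V(k+1, j-1)]
  V(2,-2) = exp(-r*dt) * [p_u*15.453823 + p_m*24.116230 + p_d*31.962182] = 23.086089
  V(2,-1) = exp(-r*dt) * [p_u*5.890000 + p_m*15.453823 + p_d*24.116230] = 14.423960
  V(2,+0) = exp(-r*dt) * [p_u*0.000000 + p_m*5.890000 + p_d*15.453823] = 5.818753
  V(2,+1) = exp(-r*dt) * [p_u*0.000000 + p_m*0.000000 + p_d*5.890000] = 0.735538
  V(2,+2) = exp(-r*dt) * [p_u*0.000000 + p_m*0.000000 + p_d*0.000000] = 0.000000
  V(1,-1) = exp(-r*dt) * [p_u*5.818753 + p_m*14.423960 + p_d*23.086089] = 13.600723
  V(1,+0) = exp(-r*dt) * [p_u*0.735538 + p_m*5.818753 + p_d*14.423960] = 5.794070
  V(1,+1) = exp(-r*dt) * [p_u*0.000000 + p_m*0.735538 + p_d*5.818753] = 1.212283
  V(0,+0) = exp(-r*dt) * [p_u*1.212283 + p_m*5.794070 + p_d*13.600723] = 5.772819


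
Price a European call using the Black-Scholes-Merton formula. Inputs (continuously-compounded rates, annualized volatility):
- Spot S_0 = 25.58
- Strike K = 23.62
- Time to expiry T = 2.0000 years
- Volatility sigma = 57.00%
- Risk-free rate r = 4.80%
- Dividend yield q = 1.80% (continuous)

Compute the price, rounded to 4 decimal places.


Answer: Price = 8.9330

Derivation:
d1 = (ln(S/K) + (r - q + 0.5*sigma^2) * T) / (sigma * sqrt(T)) = 0.57637512
d2 = d1 - sigma * sqrt(T) = -0.22972661
exp(-rT) = 0.90846402; exp(-qT) = 0.96464029
C = S_0 * exp(-qT) * N(d1) - K * exp(-rT) * N(d2)
N(d1) = 0.71781917; N(d2) = 0.40915211
C = 25.5800 * 0.96464029 * 0.71781917 - 23.6200 * 0.90846402 * 0.40915211 = 8.9330


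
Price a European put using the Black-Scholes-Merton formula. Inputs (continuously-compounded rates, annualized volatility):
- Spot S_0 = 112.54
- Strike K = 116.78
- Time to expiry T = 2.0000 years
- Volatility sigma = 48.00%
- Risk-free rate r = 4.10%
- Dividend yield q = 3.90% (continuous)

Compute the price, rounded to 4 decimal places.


Answer: Price = 29.8992

Derivation:
d1 = (ln(S/K) + (r - q + 0.5*sigma^2) * T) / (sigma * sqrt(T)) = 0.29082255
d2 = d1 - sigma * sqrt(T) = -0.38799996
exp(-rT) = 0.92127196; exp(-qT) = 0.92496443
P = K * exp(-rT) * N(-d2) - S_0 * exp(-qT) * N(-d1)
N(-d1) = 0.38559352; N(-d2) = 0.65099197
P = 116.7800 * 0.92127196 * 0.65099197 - 112.5400 * 0.92496443 * 0.38559352 = 29.8992


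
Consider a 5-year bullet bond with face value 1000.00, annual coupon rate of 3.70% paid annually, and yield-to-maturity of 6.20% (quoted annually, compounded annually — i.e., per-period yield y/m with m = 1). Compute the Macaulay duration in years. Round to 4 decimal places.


Coupon per period c = face * coupon_rate / m = 37.000000
Periods per year m = 1; per-period yield y/m = 0.062000
Number of cashflows N = 5
Cashflows (t years, CF_t, discount factor 1/(1+y/m)^(m*t), PV):
  t = 1.0000: CF_t = 37.000000, DF = 0.941620, PV = 34.839925
  t = 2.0000: CF_t = 37.000000, DF = 0.886647, PV = 32.805955
  t = 3.0000: CF_t = 37.000000, DF = 0.834885, PV = 30.890730
  t = 4.0000: CF_t = 37.000000, DF = 0.786144, PV = 29.087317
  t = 5.0000: CF_t = 1037.000000, DF = 0.740248, PV = 767.637483
Price P = sum_t PV_t = 895.261410
Macaulay numerator sum_t t * PV_t:
  t * PV_t at t = 1.0000: 34.839925
  t * PV_t at t = 2.0000: 65.611911
  t * PV_t at t = 3.0000: 92.672190
  t * PV_t at t = 4.0000: 116.349266
  t * PV_t at t = 5.0000: 3838.187414
Macaulay duration D = (sum_t t * PV_t) / P = 4147.660706 / 895.261410 = 4.632905

Answer: Macaulay duration = 4.6329 years


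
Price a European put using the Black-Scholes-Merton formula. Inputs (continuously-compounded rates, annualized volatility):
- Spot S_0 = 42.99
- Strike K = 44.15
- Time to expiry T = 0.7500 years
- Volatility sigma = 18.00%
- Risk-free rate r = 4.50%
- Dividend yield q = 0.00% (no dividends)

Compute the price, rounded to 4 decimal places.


d1 = (ln(S/K) + (r - q + 0.5*sigma^2) * T) / (sigma * sqrt(T)) = 0.12364664
d2 = d1 - sigma * sqrt(T) = -0.03223793
exp(-rT) = 0.96681318; exp(-qT) = 1.00000000
P = K * exp(-rT) * N(-d2) - S_0 * exp(-qT) * N(-d1)
N(-d1) = 0.45079753; N(-d2) = 0.51285885
P = 44.1500 * 0.96681318 * 0.51285885 - 42.9900 * 1.00000000 * 0.45079753 = 2.5115

Answer: Price = 2.5115


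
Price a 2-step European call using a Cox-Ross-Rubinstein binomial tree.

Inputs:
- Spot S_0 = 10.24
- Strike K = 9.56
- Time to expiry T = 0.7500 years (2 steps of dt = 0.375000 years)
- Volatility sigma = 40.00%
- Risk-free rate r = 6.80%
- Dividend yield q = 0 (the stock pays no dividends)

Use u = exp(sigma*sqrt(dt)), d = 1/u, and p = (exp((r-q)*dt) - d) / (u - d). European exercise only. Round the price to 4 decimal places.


dt = T/N = 0.375000
u = exp(sigma*sqrt(dt)) = 1.277556; d = 1/u = 0.782744
p = (exp((r-q)*dt) - d) / (u - d) = 0.491265
Discount per step: exp(-r*dt) = 0.974822
Stock lattice S(k, i) with i counting down-moves:
  k=0: S(0,0) = 10.2400
  k=1: S(1,0) = 13.0822; S(1,1) = 8.0153
  k=2: S(2,0) = 16.7132; S(2,1) = 10.2400; S(2,2) = 6.2739
Terminal payoffs V(N, i) = max(S_T - K, 0):
  V(2,0) = 7.153212; V(2,1) = 0.680000; V(2,2) = 0.000000
Backward induction: V(k, i) = exp(-r*dt) * [p * V(k+1, i) + (1-p) * V(k+1, i+1)].
  V(1,0) = exp(-r*dt) * [p*7.153212 + (1-p)*0.680000] = 3.762873
  V(1,1) = exp(-r*dt) * [p*0.680000 + (1-p)*0.000000] = 0.325649
  V(0,0) = exp(-r*dt) * [p*3.762873 + (1-p)*0.325649] = 1.963522

Answer: Price = V(0,0) = 1.9635


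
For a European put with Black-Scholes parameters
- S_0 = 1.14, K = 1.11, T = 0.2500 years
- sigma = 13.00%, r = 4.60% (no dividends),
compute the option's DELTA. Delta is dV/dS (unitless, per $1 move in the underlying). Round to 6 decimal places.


d1 = 0.6197038013; d2 = 0.5547038013
phi(d1) = 0.3292444043; exp(-qT) = 1.0000000000; exp(-rT) = 0.9885658722
N(-d1) = 0.2677264063
Delta = -exp(-qT) * N(-d1) = -1.0000000000 * 0.2677264063 = -0.267726

Answer: Delta = -0.267726


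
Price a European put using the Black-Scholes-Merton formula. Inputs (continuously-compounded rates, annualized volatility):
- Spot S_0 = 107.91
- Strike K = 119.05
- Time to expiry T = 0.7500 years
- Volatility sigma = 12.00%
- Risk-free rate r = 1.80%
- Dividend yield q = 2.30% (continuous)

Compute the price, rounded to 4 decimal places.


Answer: Price = 12.3893

Derivation:
d1 = (ln(S/K) + (r - q + 0.5*sigma^2) * T) / (sigma * sqrt(T)) = -0.92949570
d2 = d1 - sigma * sqrt(T) = -1.03341875
exp(-rT) = 0.98659072; exp(-qT) = 0.98289793
P = K * exp(-rT) * N(-d2) - S_0 * exp(-qT) * N(-d1)
N(-d1) = 0.82368387; N(-d2) = 0.84929601
P = 119.0500 * 0.98659072 * 0.84929601 - 107.9100 * 0.98289793 * 0.82368387 = 12.3893


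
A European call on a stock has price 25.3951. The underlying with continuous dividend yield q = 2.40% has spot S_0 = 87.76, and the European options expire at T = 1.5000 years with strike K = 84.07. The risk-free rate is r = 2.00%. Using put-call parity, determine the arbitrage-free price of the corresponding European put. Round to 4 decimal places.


Answer: Put price = 22.3236

Derivation:
Put-call parity: C - P = S_0 * exp(-qT) - K * exp(-rT).
S_0 * exp(-qT) = 87.7600 * 0.96464029 = 84.65683216
K * exp(-rT) = 84.0700 * 0.97044553 = 81.58535601
P = C - S*exp(-qT) + K*exp(-rT)
P = 25.3951 - 84.65683216 + 81.58535601 = 22.3236


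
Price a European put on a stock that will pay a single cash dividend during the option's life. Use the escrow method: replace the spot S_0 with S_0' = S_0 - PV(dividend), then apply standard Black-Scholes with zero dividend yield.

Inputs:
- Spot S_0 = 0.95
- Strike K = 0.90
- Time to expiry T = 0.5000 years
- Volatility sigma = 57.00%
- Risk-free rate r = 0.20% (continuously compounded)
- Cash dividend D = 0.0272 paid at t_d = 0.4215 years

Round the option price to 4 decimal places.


Answer: Price = 0.1339

Derivation:
PV(D) = D * exp(-r * t_d) = 0.0272 * 0.99915736 = 0.02717708
S_0' = S_0 - PV(D) = 0.9500 - 0.02717708 = 0.92282292
d1 = (ln(S_0'/K) + (r + sigma^2/2)*T) / (sigma*sqrt(T)) = 0.26613911
d2 = d1 - sigma*sqrt(T) = -0.13691175
exp(-rT) = 0.99900050
N(-d1) = 0.39506604; N(-d2) = 0.55444973
P = K * exp(-rT) * N(-d2) - S_0' * N(-d1) = 0.9000 * 0.99900050 * 0.55444973 - 0.92282292 * 0.39506604 = 0.1339


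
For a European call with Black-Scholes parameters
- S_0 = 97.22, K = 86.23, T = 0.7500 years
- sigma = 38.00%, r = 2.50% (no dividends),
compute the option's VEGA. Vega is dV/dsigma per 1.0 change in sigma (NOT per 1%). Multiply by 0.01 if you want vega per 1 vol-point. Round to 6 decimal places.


Answer: Vega = 28.289138

Derivation:
d1 = 0.5860357645; d2 = 0.2569461111
phi(d1) = 0.3359955068; exp(-qT) = 1.0000000000; exp(-rT) = 0.9814246877
Vega = S * exp(-qT) * phi(d1) * sqrt(T) = 97.2200 * 1.0000000000 * 0.3359955068 * 0.8660254038 = 28.289138


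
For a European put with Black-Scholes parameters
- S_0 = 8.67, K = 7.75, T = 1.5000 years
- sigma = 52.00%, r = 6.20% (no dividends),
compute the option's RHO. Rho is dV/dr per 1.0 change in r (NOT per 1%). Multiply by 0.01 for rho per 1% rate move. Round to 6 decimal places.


Answer: Rho = -5.280547

Derivation:
d1 = 0.6405980119; d2 = 0.0037306788
phi(d1) = 0.3249378195; exp(-qT) = 1.0000000000; exp(-rT) = 0.9111935003
N(-d2) = 0.4985116780
Rho = -K*T*exp(-rT)*N(-d2) = -7.7500 * 1.5000 * 0.9111935003 * 0.4985116780 = -5.280547


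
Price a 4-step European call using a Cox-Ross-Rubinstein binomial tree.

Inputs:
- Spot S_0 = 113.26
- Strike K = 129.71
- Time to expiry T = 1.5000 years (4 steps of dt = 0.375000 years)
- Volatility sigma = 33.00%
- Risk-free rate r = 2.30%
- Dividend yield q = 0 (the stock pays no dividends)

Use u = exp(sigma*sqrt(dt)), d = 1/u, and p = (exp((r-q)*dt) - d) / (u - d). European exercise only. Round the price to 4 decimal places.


dt = T/N = 0.375000
u = exp(sigma*sqrt(dt)) = 1.223949; d = 1/u = 0.817027
p = (exp((r-q)*dt) - d) / (u - d) = 0.470938
Discount per step: exp(-r*dt) = 0.991412
Stock lattice S(k, i) with i counting down-moves:
  k=0: S(0,0) = 113.2600
  k=1: S(1,0) = 138.6245; S(1,1) = 92.5365
  k=2: S(2,0) = 169.6694; S(2,1) = 113.2600; S(2,2) = 75.6048
  k=3: S(3,0) = 207.6668; S(3,1) = 138.6245; S(3,2) = 92.5365; S(3,3) = 61.7712
  k=4: S(4,0) = 254.1736; S(4,1) = 169.6694; S(4,2) = 113.2600; S(4,3) = 75.6048; S(4,4) = 50.4688
Terminal payoffs V(N, i) = max(S_T - K, 0):
  V(4,0) = 124.463645; V(4,1) = 39.959405; V(4,2) = 0.000000; V(4,3) = 0.000000; V(4,4) = 0.000000
Backward induction: V(k, i) = exp(-r*dt) * [p * V(k+1, i) + (1-p) * V(k+1, i+1)].
  V(3,0) = exp(-r*dt) * [p*124.463645 + (1-p)*39.959405] = 79.070717
  V(3,1) = exp(-r*dt) * [p*39.959405 + (1-p)*0.000000] = 18.656786
  V(3,2) = exp(-r*dt) * [p*0.000000 + (1-p)*0.000000] = 0.000000
  V(3,3) = exp(-r*dt) * [p*0.000000 + (1-p)*0.000000] = 0.000000
  V(2,0) = exp(-r*dt) * [p*79.070717 + (1-p)*18.656786] = 46.703435
  V(2,1) = exp(-r*dt) * [p*18.656786 + (1-p)*0.000000] = 8.710732
  V(2,2) = exp(-r*dt) * [p*0.000000 + (1-p)*0.000000] = 0.000000
  V(1,0) = exp(-r*dt) * [p*46.703435 + (1-p)*8.710732] = 26.374471
  V(1,1) = exp(-r*dt) * [p*8.710732 + (1-p)*0.000000] = 4.066984
  V(0,0) = exp(-r*dt) * [p*26.374471 + (1-p)*4.066984] = 14.447278

Answer: Price = V(0,0) = 14.4473


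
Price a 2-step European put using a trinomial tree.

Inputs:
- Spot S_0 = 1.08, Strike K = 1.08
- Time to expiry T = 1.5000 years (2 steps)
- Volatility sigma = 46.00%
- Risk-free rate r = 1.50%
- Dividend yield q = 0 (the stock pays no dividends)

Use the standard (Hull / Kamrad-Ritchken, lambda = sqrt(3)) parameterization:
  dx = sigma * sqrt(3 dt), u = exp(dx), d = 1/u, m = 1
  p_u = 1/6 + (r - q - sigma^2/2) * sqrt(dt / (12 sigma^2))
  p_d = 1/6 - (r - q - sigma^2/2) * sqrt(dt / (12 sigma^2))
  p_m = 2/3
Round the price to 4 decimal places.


dt = T/N = 0.750000; dx = sigma*sqrt(3*dt) = 0.690000
u = exp(dx) = 1.993716; d = 1/u = 0.501576
p_u = 0.117319, p_m = 0.666667, p_d = 0.216014
Discount per step: exp(-r*dt) = 0.988813
Stock lattice S(k, j) with j the centered position index:
  k=0: S(0,+0) = 1.0800
  k=1: S(1,-1) = 0.5417; S(1,+0) = 1.0800; S(1,+1) = 2.1532
  k=2: S(2,-2) = 0.2717; S(2,-1) = 0.5417; S(2,+0) = 1.0800; S(2,+1) = 2.1532; S(2,+2) = 4.2929
Terminal payoffs V(N, j) = max(K - S_T, 0):
  V(2,-2) = 0.808295; V(2,-1) = 0.538298; V(2,+0) = 0.000000; V(2,+1) = 0.000000; V(2,+2) = 0.000000
Backward induction: V(k, j) = exp(-r*dt) * [p_u * V(k+1, j+1) + p_m * V(k+1, j) + p_d * V(k+1, j-1)]
  V(1,-1) = exp(-r*dt) * [p_u*0.000000 + p_m*0.538298 + p_d*0.808295] = 0.527501
  V(1,+0) = exp(-r*dt) * [p_u*0.000000 + p_m*0.000000 + p_d*0.538298] = 0.114979
  V(1,+1) = exp(-r*dt) * [p_u*0.000000 + p_m*0.000000 + p_d*0.000000] = 0.000000
  V(0,+0) = exp(-r*dt) * [p_u*0.000000 + p_m*0.114979 + p_d*0.527501] = 0.188468

Answer: Price = V(0,0) = 0.1885


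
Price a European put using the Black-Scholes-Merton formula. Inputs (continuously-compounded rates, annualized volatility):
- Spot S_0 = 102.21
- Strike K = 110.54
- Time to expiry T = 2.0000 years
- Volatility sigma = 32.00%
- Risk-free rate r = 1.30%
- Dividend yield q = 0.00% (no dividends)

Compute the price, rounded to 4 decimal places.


Answer: Price = 21.6583

Derivation:
d1 = (ln(S/K) + (r - q + 0.5*sigma^2) * T) / (sigma * sqrt(T)) = 0.11060050
d2 = d1 - sigma * sqrt(T) = -0.34194784
exp(-rT) = 0.97433509; exp(-qT) = 1.00000000
P = K * exp(-rT) * N(-d2) - S_0 * exp(-qT) * N(-d1)
N(-d1) = 0.45596657; N(-d2) = 0.63380493
P = 110.5400 * 0.97433509 * 0.63380493 - 102.2100 * 1.00000000 * 0.45596657 = 21.6583


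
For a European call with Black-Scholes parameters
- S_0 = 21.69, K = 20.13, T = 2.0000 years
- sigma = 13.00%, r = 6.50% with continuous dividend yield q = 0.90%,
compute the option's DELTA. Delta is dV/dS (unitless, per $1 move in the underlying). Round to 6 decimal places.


d1 = 1.1071121114; d2 = 0.9232643483
phi(d1) = 0.2161490319; exp(-qT) = 0.9821610324; exp(-rT) = 0.8780954309
N(d1) = 0.8658772701
Delta = exp(-qT) * N(d1) = 0.9821610324 * 0.8658772701 = 0.850431

Answer: Delta = 0.850431


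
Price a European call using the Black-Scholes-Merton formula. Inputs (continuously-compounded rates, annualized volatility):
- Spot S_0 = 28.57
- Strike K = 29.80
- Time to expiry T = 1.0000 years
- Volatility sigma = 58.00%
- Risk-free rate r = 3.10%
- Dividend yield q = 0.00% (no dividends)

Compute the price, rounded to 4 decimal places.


d1 = (ln(S/K) + (r - q + 0.5*sigma^2) * T) / (sigma * sqrt(T)) = 0.27077383
d2 = d1 - sigma * sqrt(T) = -0.30922617
exp(-rT) = 0.96947557; exp(-qT) = 1.00000000
C = S_0 * exp(-qT) * N(d1) - K * exp(-rT) * N(d2)
N(d1) = 0.60671751; N(d2) = 0.37857474
C = 28.5700 * 1.00000000 * 0.60671751 - 29.8000 * 0.96947557 * 0.37857474 = 6.3968

Answer: Price = 6.3968


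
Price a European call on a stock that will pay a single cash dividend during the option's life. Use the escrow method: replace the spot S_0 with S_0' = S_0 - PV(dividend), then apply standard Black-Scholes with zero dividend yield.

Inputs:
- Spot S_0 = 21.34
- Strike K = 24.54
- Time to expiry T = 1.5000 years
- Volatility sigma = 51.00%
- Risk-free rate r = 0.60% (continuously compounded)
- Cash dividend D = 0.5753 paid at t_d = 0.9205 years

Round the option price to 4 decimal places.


PV(D) = D * exp(-r * t_d) = 0.5753 * 0.99449222 = 0.57213138
S_0' = S_0 - PV(D) = 21.3400 - 0.57213138 = 20.76786862
d1 = (ln(S_0'/K) + (r + sigma^2/2)*T) / (sigma*sqrt(T)) = 0.05952032
d2 = d1 - sigma*sqrt(T) = -0.56509956
exp(-rT) = 0.99104038
N(d1) = 0.52373116; N(d2) = 0.28600302
C = S_0' * N(d1) - K * exp(-rT) * N(d2) = 20.76786862 * 0.52373116 - 24.5400 * 0.99104038 * 0.28600302 = 3.9211

Answer: Price = 3.9211


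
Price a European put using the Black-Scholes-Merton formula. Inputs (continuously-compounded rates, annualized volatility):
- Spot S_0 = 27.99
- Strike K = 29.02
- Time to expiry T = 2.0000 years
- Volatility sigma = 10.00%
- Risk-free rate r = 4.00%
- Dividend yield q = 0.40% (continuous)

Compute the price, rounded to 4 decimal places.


Answer: Price = 1.0977

Derivation:
d1 = (ln(S/K) + (r - q + 0.5*sigma^2) * T) / (sigma * sqrt(T)) = 0.32429371
d2 = d1 - sigma * sqrt(T) = 0.18287235
exp(-rT) = 0.92311635; exp(-qT) = 0.99203191
P = K * exp(-rT) * N(-d2) - S_0 * exp(-qT) * N(-d1)
N(-d1) = 0.37285784; N(-d2) = 0.42744909
P = 29.0200 * 0.92311635 * 0.42744909 - 27.9900 * 0.99203191 * 0.37285784 = 1.0977


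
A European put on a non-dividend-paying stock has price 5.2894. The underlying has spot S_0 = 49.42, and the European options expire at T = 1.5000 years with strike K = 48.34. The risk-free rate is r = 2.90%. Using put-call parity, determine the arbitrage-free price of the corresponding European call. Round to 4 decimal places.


Put-call parity: C - P = S_0 * exp(-qT) - K * exp(-rT).
S_0 * exp(-qT) = 49.4200 * 1.00000000 = 49.42000000
K * exp(-rT) = 48.3400 * 0.95743255 = 46.28228966
C = P + S*exp(-qT) - K*exp(-rT)
C = 5.2894 + 49.42000000 - 46.28228966 = 8.4271

Answer: Call price = 8.4271


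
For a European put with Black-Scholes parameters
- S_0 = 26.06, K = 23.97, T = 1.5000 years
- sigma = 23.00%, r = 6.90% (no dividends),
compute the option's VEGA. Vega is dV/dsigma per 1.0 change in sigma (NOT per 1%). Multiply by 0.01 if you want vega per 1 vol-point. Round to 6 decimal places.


Answer: Vega = 9.208701

Derivation:
d1 = 0.8050426364; d2 = 0.5233513160
phi(d1) = 0.2885215912; exp(-qT) = 1.0000000000; exp(-rT) = 0.9016760227
Vega = S * exp(-qT) * phi(d1) * sqrt(T) = 26.0600 * 1.0000000000 * 0.2885215912 * 1.2247448714 = 9.208701


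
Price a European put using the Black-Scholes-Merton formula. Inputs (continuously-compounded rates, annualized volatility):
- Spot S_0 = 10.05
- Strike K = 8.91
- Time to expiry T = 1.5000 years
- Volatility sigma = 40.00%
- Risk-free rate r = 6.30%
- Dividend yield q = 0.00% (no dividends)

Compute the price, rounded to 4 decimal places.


d1 = (ln(S/K) + (r - q + 0.5*sigma^2) * T) / (sigma * sqrt(T)) = 0.68360848
d2 = d1 - sigma * sqrt(T) = 0.19371053
exp(-rT) = 0.90982773; exp(-qT) = 1.00000000
P = K * exp(-rT) * N(-d2) - S_0 * exp(-qT) * N(-d1)
N(-d1) = 0.24711121; N(-d2) = 0.42320127
P = 8.9100 * 0.90982773 * 0.42320127 - 10.0500 * 1.00000000 * 0.24711121 = 0.9472

Answer: Price = 0.9472


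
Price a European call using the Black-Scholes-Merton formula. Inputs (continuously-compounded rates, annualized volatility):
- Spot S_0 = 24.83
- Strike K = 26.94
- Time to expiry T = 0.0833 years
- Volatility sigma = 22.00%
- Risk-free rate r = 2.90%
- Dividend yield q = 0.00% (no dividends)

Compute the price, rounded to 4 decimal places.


d1 = (ln(S/K) + (r - q + 0.5*sigma^2) * T) / (sigma * sqrt(T)) = -1.21469419
d2 = d1 - sigma * sqrt(T) = -1.27819001
exp(-rT) = 0.99758722; exp(-qT) = 1.00000000
C = S_0 * exp(-qT) * N(d1) - K * exp(-rT) * N(d2)
N(d1) = 0.11224138; N(d2) = 0.10059122
C = 24.8300 * 1.00000000 * 0.11224138 - 26.9400 * 0.99758722 * 0.10059122 = 0.0836

Answer: Price = 0.0836


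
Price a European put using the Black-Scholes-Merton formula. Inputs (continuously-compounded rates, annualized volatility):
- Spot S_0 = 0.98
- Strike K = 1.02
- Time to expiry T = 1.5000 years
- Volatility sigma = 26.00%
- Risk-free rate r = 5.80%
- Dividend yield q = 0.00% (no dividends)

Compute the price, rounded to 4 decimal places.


Answer: Price = 0.0999

Derivation:
d1 = (ln(S/K) + (r - q + 0.5*sigma^2) * T) / (sigma * sqrt(T)) = 0.30679754
d2 = d1 - sigma * sqrt(T) = -0.01163613
exp(-rT) = 0.91667710; exp(-qT) = 1.00000000
P = K * exp(-rT) * N(-d2) - S_0 * exp(-qT) * N(-d1)
N(-d1) = 0.37949874; N(-d2) = 0.50464204
P = 1.0200 * 0.91667710 * 0.50464204 - 0.9800 * 1.00000000 * 0.37949874 = 0.0999


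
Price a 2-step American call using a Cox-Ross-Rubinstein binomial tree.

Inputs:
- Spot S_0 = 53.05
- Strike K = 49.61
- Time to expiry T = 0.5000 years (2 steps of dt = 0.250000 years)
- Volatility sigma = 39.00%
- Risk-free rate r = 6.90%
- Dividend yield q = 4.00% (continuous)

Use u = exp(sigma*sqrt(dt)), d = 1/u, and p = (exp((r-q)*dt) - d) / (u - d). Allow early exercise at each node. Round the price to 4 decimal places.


Answer: Price = V(0,0) = 7.7884

Derivation:
dt = T/N = 0.250000
u = exp(sigma*sqrt(dt)) = 1.215311; d = 1/u = 0.822835
p = (exp((r-q)*dt) - d) / (u - d) = 0.469943
Discount per step: exp(-r*dt) = 0.982898
Stock lattice S(k, i) with i counting down-moves:
  k=0: S(0,0) = 53.0500
  k=1: S(1,0) = 64.4722; S(1,1) = 43.6514
  k=2: S(2,0) = 78.3538; S(2,1) = 53.0500; S(2,2) = 35.9179
Terminal payoffs V(N, i) = max(S_T - K, 0):
  V(2,0) = 28.743831; V(2,1) = 3.440000; V(2,2) = 0.000000
Backward induction: V(k, i) = exp(-r*dt) * [p * V(k+1, i) + (1-p) * V(k+1, i+1)]; then take max(V_cont, immediate exercise) for American.
  V(1,0) = exp(-r*dt) * [p*28.743831 + (1-p)*3.440000] = 15.069172; exercise = 14.862248; V(1,0) = max -> 15.069172
  V(1,1) = exp(-r*dt) * [p*3.440000 + (1-p)*0.000000] = 1.588958; exercise = 0.000000; V(1,1) = max -> 1.588958
  V(0,0) = exp(-r*dt) * [p*15.069172 + (1-p)*1.588958] = 7.788382; exercise = 3.440000; V(0,0) = max -> 7.788382
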